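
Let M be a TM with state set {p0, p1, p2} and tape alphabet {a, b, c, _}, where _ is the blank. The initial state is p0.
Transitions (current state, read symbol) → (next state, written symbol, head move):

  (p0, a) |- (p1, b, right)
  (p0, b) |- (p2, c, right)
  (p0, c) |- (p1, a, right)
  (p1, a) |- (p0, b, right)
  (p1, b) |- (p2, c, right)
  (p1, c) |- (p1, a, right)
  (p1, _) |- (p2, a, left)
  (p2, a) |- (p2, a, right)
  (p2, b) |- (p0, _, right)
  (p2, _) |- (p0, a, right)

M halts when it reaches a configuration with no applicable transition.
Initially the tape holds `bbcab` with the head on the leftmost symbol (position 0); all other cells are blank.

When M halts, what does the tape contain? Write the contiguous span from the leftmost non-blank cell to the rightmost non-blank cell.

p0 | [b]bcab__   read b → write c, move right, go to p2
p2 | c[b]cab__   read b → write _, move right, go to p0
p0 | c_[c]ab__   read c → write a, move right, go to p1
p1 | c_a[a]b__   read a → write b, move right, go to p0
p0 | c_ab[b]__   read b → write c, move right, go to p2
p2 | c_abc[_]_   read _ → write a, move right, go to p0
p0 | c_abca[_]
The non-blank tape span at halt is c_abca.

c_abca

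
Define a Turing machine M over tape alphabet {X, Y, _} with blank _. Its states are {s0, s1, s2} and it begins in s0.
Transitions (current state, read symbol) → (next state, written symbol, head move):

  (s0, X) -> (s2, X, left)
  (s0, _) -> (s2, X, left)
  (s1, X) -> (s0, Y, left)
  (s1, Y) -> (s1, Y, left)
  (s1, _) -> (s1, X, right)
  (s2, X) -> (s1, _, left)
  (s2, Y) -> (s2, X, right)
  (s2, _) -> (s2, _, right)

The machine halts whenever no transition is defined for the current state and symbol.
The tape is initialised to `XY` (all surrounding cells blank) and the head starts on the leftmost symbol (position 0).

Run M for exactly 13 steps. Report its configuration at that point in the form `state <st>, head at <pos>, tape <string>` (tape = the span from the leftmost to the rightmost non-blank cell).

state=s0 head=0 tape=__[X]Y   (s0,X)→(s2,X,left)
state=s2 head=-1 tape=_[_]XY   (s2,_)→(s2,_,right)
state=s2 head=0 tape=__[X]Y   (s2,X)→(s1,_,left)
state=s1 head=-1 tape=_[_]_Y   (s1,_)→(s1,X,right)
state=s1 head=0 tape=_X[_]Y   (s1,_)→(s1,X,right)
state=s1 head=1 tape=_XX[Y]   (s1,Y)→(s1,Y,left)
state=s1 head=0 tape=_X[X]Y   (s1,X)→(s0,Y,left)
state=s0 head=-1 tape=_[X]YY   (s0,X)→(s2,X,left)
state=s2 head=-2 tape=[_]XYY   (s2,_)→(s2,_,right)
state=s2 head=-1 tape=_[X]YY   (s2,X)→(s1,_,left)
state=s1 head=-2 tape=[_]_YY   (s1,_)→(s1,X,right)
state=s1 head=-1 tape=X[_]YY   (s1,_)→(s1,X,right)
state=s1 head=0 tape=XX[Y]Y   (s1,Y)→(s1,Y,left)
state=s1 head=-1 tape=X[X]YY
After 13 steps: state s1, head at -1, tape XXYY.

state s1, head at -1, tape XXYY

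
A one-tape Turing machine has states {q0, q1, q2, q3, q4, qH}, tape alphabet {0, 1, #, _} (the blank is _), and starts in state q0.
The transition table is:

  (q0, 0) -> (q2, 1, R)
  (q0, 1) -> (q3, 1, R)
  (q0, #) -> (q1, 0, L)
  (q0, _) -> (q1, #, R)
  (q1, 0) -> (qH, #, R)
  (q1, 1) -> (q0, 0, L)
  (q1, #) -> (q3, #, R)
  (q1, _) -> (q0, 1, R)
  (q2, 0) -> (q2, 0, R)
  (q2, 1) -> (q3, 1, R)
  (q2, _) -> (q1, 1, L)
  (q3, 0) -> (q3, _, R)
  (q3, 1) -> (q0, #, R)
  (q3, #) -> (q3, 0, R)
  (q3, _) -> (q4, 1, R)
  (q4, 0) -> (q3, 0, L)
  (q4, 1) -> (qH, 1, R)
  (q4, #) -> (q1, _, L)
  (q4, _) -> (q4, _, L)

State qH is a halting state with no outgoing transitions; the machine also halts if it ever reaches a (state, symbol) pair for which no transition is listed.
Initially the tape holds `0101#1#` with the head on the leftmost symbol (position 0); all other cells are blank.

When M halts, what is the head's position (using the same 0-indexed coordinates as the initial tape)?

state=q0 head=0 tape=[0]101#1#__   (q0,0)→(q2,1,R)
state=q2 head=1 tape=1[1]01#1#__   (q2,1)→(q3,1,R)
state=q3 head=2 tape=11[0]1#1#__   (q3,0)→(q3,_,R)
state=q3 head=3 tape=11_[1]#1#__   (q3,1)→(q0,#,R)
state=q0 head=4 tape=11_#[#]1#__   (q0,#)→(q1,0,L)
state=q1 head=3 tape=11_[#]01#__   (q1,#)→(q3,#,R)
state=q3 head=4 tape=11_#[0]1#__   (q3,0)→(q3,_,R)
state=q3 head=5 tape=11_#_[1]#__   (q3,1)→(q0,#,R)
state=q0 head=6 tape=11_#_#[#]__   (q0,#)→(q1,0,L)
state=q1 head=5 tape=11_#_[#]0__   (q1,#)→(q3,#,R)
state=q3 head=6 tape=11_#_#[0]__   (q3,0)→(q3,_,R)
state=q3 head=7 tape=11_#_#_[_]_   (q3,_)→(q4,1,R)
state=q4 head=8 tape=11_#_#_1[_]   (q4,_)→(q4,_,L)
state=q4 head=7 tape=11_#_#_[1]_   (q4,1)→(qH,1,R)
state=qH head=8 tape=11_#_#_1[_]
At halt the head is at cell 8.

8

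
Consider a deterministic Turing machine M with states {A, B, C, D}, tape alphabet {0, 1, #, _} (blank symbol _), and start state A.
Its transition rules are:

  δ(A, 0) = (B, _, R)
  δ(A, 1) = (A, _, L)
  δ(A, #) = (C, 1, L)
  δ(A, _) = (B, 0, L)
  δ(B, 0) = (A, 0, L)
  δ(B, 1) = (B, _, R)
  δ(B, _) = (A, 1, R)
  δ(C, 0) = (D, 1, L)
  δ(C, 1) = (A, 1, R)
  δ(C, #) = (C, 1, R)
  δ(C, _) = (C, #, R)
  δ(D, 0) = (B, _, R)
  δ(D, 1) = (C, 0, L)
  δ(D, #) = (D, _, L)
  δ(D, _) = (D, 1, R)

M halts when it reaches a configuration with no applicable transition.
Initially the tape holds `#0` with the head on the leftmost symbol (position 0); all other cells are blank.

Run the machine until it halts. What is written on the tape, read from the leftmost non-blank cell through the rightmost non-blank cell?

A | _[#]0__   read # → write 1, move L, go to C
C | [_]10__   read _ → write #, move R, go to C
C | #[1]0__   read 1 → write 1, move R, go to A
A | #1[0]__   read 0 → write _, move R, go to B
B | #1_[_]_   read _ → write 1, move R, go to A
A | #1_1[_]   read _ → write 0, move L, go to B
B | #1_[1]0   read 1 → write _, move R, go to B
B | #1__[0]   read 0 → write 0, move L, go to A
A | #1_[_]0   read _ → write 0, move L, go to B
B | #1[_]00   read _ → write 1, move R, go to A
A | #11[0]0   read 0 → write _, move R, go to B
B | #11_[0]   read 0 → write 0, move L, go to A
A | #11[_]0   read _ → write 0, move L, go to B
B | #1[1]00   read 1 → write _, move R, go to B
B | #1_[0]0   read 0 → write 0, move L, go to A
A | #1[_]00   read _ → write 0, move L, go to B
B | #[1]000   read 1 → write _, move R, go to B
B | #_[0]00   read 0 → write 0, move L, go to A
A | #[_]000   read _ → write 0, move L, go to B
B | [#]0000
The non-blank tape span at halt is #0000.

#0000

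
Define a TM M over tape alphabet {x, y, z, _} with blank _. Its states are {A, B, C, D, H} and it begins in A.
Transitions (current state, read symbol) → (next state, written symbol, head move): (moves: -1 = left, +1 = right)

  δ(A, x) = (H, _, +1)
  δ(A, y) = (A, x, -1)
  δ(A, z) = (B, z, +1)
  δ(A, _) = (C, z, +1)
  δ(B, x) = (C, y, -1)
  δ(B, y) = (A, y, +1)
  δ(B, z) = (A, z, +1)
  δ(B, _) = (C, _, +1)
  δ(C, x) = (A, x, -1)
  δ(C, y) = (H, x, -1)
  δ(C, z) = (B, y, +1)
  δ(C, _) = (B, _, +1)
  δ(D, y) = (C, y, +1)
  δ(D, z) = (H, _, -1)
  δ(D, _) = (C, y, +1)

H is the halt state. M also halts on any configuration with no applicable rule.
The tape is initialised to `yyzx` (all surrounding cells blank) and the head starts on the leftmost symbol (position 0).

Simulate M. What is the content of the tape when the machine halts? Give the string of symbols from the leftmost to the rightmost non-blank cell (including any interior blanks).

state=A head=0 tape=__[y]yzx   (A,y)→(A,x,-1)
state=A head=-1 tape=_[_]xyzx   (A,_)→(C,z,+1)
state=C head=0 tape=_z[x]yzx   (C,x)→(A,x,-1)
state=A head=-1 tape=_[z]xyzx   (A,z)→(B,z,+1)
state=B head=0 tape=_z[x]yzx   (B,x)→(C,y,-1)
state=C head=-1 tape=_[z]yyzx   (C,z)→(B,y,+1)
state=B head=0 tape=_y[y]yzx   (B,y)→(A,y,+1)
state=A head=1 tape=_yy[y]zx   (A,y)→(A,x,-1)
state=A head=0 tape=_y[y]xzx   (A,y)→(A,x,-1)
state=A head=-1 tape=_[y]xxzx   (A,y)→(A,x,-1)
state=A head=-2 tape=[_]xxxzx   (A,_)→(C,z,+1)
state=C head=-1 tape=z[x]xxzx   (C,x)→(A,x,-1)
state=A head=-2 tape=[z]xxxzx   (A,z)→(B,z,+1)
state=B head=-1 tape=z[x]xxzx   (B,x)→(C,y,-1)
state=C head=-2 tape=[z]yxxzx   (C,z)→(B,y,+1)
state=B head=-1 tape=y[y]xxzx   (B,y)→(A,y,+1)
state=A head=0 tape=yy[x]xzx   (A,x)→(H,_,+1)
state=H head=1 tape=yy_[x]zx
The non-blank tape span at halt is yy_xzx.

yy_xzx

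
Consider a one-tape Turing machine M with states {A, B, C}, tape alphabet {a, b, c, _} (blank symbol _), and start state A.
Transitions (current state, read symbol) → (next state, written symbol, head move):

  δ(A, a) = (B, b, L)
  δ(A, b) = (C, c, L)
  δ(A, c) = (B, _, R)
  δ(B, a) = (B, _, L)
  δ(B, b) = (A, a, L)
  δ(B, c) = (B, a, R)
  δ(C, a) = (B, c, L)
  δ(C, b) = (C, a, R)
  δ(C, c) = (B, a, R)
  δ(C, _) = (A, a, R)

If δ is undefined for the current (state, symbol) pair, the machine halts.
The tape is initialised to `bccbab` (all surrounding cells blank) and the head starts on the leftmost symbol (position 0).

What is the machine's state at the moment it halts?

A | _[b]ccbab   read b → write c, move L, go to C
C | [_]cccbab   read _ → write a, move R, go to A
A | a[c]ccbab   read c → write _, move R, go to B
B | a_[c]cbab   read c → write a, move R, go to B
B | a_a[c]bab   read c → write a, move R, go to B
B | a_aa[b]ab   read b → write a, move L, go to A
A | a_a[a]aab   read a → write b, move L, go to B
B | a_[a]baab   read a → write _, move L, go to B
B | a[_]_baab
No transition is defined for (B, _); M halts in state B.

B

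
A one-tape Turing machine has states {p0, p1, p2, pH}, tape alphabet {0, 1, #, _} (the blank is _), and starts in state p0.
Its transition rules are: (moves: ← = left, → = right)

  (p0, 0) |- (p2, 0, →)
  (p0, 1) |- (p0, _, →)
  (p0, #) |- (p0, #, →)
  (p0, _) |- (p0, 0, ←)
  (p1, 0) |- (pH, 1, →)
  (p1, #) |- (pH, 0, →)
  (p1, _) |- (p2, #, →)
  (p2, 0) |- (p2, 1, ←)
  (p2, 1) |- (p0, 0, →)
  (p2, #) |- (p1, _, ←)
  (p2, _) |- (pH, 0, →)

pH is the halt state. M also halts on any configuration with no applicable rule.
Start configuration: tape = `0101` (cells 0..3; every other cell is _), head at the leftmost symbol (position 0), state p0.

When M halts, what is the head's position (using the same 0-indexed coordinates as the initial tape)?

p0 | _[0]101_   read 0 → write 0, move →, go to p2
p2 | _0[1]01_   read 1 → write 0, move →, go to p0
p0 | _00[0]1_   read 0 → write 0, move →, go to p2
p2 | _000[1]_   read 1 → write 0, move →, go to p0
p0 | _0000[_]   read _ → write 0, move ←, go to p0
p0 | _000[0]0   read 0 → write 0, move →, go to p2
p2 | _0000[0]   read 0 → write 1, move ←, go to p2
p2 | _000[0]1   read 0 → write 1, move ←, go to p2
p2 | _00[0]11   read 0 → write 1, move ←, go to p2
p2 | _0[0]111   read 0 → write 1, move ←, go to p2
p2 | _[0]1111   read 0 → write 1, move ←, go to p2
p2 | [_]11111   read _ → write 0, move →, go to pH
pH | 0[1]1111
At halt the head is at cell 0.

0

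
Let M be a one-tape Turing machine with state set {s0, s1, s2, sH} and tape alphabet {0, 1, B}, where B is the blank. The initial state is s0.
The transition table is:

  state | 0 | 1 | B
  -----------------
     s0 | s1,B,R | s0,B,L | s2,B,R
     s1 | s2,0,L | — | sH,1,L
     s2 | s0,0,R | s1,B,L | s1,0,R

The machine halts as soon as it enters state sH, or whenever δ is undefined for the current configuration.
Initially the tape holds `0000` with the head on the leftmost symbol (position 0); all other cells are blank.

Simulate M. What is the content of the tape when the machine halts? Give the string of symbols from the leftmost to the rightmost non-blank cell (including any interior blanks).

s0 | [0]000B   read 0 → write B, move R, go to s1
s1 | B[0]00B   read 0 → write 0, move L, go to s2
s2 | [B]000B   read B → write 0, move R, go to s1
s1 | 0[0]00B   read 0 → write 0, move L, go to s2
s2 | [0]000B   read 0 → write 0, move R, go to s0
s0 | 0[0]00B   read 0 → write B, move R, go to s1
s1 | 0B[0]0B   read 0 → write 0, move L, go to s2
s2 | 0[B]00B   read B → write 0, move R, go to s1
s1 | 00[0]0B   read 0 → write 0, move L, go to s2
s2 | 0[0]00B   read 0 → write 0, move R, go to s0
s0 | 00[0]0B   read 0 → write B, move R, go to s1
s1 | 00B[0]B   read 0 → write 0, move L, go to s2
s2 | 00[B]0B   read B → write 0, move R, go to s1
s1 | 000[0]B   read 0 → write 0, move L, go to s2
s2 | 00[0]0B   read 0 → write 0, move R, go to s0
s0 | 000[0]B   read 0 → write B, move R, go to s1
s1 | 000B[B]   read B → write 1, move L, go to sH
sH | 000[B]1
The non-blank tape span at halt is 000B1.

000B1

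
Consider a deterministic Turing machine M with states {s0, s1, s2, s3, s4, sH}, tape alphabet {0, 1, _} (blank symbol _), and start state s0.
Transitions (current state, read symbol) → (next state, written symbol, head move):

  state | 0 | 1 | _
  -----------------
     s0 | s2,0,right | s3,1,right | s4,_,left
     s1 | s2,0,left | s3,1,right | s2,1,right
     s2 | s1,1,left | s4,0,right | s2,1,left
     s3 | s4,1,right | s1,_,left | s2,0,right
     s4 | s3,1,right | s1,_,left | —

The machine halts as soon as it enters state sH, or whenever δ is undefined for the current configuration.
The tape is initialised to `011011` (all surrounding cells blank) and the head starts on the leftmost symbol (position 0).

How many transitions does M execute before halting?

state=s0 head=0 tape=_[0]11011_   (s0,0)→(s2,0,right)
state=s2 head=1 tape=_0[1]1011_   (s2,1)→(s4,0,right)
state=s4 head=2 tape=_00[1]011_   (s4,1)→(s1,_,left)
state=s1 head=1 tape=_0[0]_011_   (s1,0)→(s2,0,left)
state=s2 head=0 tape=_[0]0_011_   (s2,0)→(s1,1,left)
state=s1 head=-1 tape=[_]10_011_   (s1,_)→(s2,1,right)
state=s2 head=0 tape=1[1]0_011_   (s2,1)→(s4,0,right)
state=s4 head=1 tape=10[0]_011_   (s4,0)→(s3,1,right)
state=s3 head=2 tape=101[_]011_   (s3,_)→(s2,0,right)
state=s2 head=3 tape=1010[0]11_   (s2,0)→(s1,1,left)
state=s1 head=2 tape=101[0]111_   (s1,0)→(s2,0,left)
state=s2 head=1 tape=10[1]0111_   (s2,1)→(s4,0,right)
state=s4 head=2 tape=100[0]111_   (s4,0)→(s3,1,right)
state=s3 head=3 tape=1001[1]11_   (s3,1)→(s1,_,left)
state=s1 head=2 tape=100[1]_11_   (s1,1)→(s3,1,right)
state=s3 head=3 tape=1001[_]11_   (s3,_)→(s2,0,right)
state=s2 head=4 tape=10010[1]1_   (s2,1)→(s4,0,right)
state=s4 head=5 tape=100100[1]_   (s4,1)→(s1,_,left)
state=s1 head=4 tape=10010[0]__   (s1,0)→(s2,0,left)
state=s2 head=3 tape=1001[0]0__   (s2,0)→(s1,1,left)
state=s1 head=2 tape=100[1]10__   (s1,1)→(s3,1,right)
state=s3 head=3 tape=1001[1]0__   (s3,1)→(s1,_,left)
state=s1 head=2 tape=100[1]_0__   (s1,1)→(s3,1,right)
state=s3 head=3 tape=1001[_]0__   (s3,_)→(s2,0,right)
state=s2 head=4 tape=10010[0]__   (s2,0)→(s1,1,left)
state=s1 head=3 tape=1001[0]1__   (s1,0)→(s2,0,left)
state=s2 head=2 tape=100[1]01__   (s2,1)→(s4,0,right)
state=s4 head=3 tape=1000[0]1__   (s4,0)→(s3,1,right)
state=s3 head=4 tape=10001[1]__   (s3,1)→(s1,_,left)
state=s1 head=3 tape=1000[1]___   (s1,1)→(s3,1,right)
state=s3 head=4 tape=10001[_]__   (s3,_)→(s2,0,right)
state=s2 head=5 tape=100010[_]_   (s2,_)→(s2,1,left)
state=s2 head=4 tape=10001[0]1_   (s2,0)→(s1,1,left)
state=s1 head=3 tape=1000[1]11_   (s1,1)→(s3,1,right)
state=s3 head=4 tape=10001[1]1_   (s3,1)→(s1,_,left)
state=s1 head=3 tape=1000[1]_1_   (s1,1)→(s3,1,right)
state=s3 head=4 tape=10001[_]1_   (s3,_)→(s2,0,right)
state=s2 head=5 tape=100010[1]_   (s2,1)→(s4,0,right)
state=s4 head=6 tape=1000100[_]
M halts after 38 transitions.

38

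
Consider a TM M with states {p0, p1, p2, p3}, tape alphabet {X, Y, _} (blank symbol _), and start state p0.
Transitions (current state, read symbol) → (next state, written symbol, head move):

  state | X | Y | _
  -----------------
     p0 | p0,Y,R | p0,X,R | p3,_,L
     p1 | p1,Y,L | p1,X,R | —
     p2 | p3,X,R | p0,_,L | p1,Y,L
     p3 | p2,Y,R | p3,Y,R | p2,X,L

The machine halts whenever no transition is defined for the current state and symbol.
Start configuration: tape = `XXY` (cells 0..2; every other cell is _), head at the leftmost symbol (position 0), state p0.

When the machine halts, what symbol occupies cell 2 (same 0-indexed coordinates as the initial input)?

state=p0 head=0 tape=[X]XY__   (p0,X)→(p0,Y,R)
state=p0 head=1 tape=Y[X]Y__   (p0,X)→(p0,Y,R)
state=p0 head=2 tape=YY[Y]__   (p0,Y)→(p0,X,R)
state=p0 head=3 tape=YYX[_]_   (p0,_)→(p3,_,L)
state=p3 head=2 tape=YY[X]__   (p3,X)→(p2,Y,R)
state=p2 head=3 tape=YYY[_]_   (p2,_)→(p1,Y,L)
state=p1 head=2 tape=YY[Y]Y_   (p1,Y)→(p1,X,R)
state=p1 head=3 tape=YYX[Y]_   (p1,Y)→(p1,X,R)
state=p1 head=4 tape=YYXX[_]
Cell 2 holds X when M halts.

X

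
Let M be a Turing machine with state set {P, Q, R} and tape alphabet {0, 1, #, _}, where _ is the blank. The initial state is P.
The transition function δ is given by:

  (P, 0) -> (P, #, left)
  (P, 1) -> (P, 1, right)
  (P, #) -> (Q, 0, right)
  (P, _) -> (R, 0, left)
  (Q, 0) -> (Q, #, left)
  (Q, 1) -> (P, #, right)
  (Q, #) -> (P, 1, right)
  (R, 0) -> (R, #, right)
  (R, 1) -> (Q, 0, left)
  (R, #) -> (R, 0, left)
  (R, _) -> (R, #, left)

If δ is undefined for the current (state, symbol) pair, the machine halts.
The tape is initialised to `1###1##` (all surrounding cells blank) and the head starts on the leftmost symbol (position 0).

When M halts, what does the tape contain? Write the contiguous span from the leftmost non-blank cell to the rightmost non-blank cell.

1010#010

state=P head=0 tape=[1]###1##__   (P,1)→(P,1,right)
state=P head=1 tape=1[#]##1##__   (P,#)→(Q,0,right)
state=Q head=2 tape=10[#]#1##__   (Q,#)→(P,1,right)
state=P head=3 tape=101[#]1##__   (P,#)→(Q,0,right)
state=Q head=4 tape=1010[1]##__   (Q,1)→(P,#,right)
state=P head=5 tape=1010#[#]#__   (P,#)→(Q,0,right)
state=Q head=6 tape=1010#0[#]__   (Q,#)→(P,1,right)
state=P head=7 tape=1010#01[_]_   (P,_)→(R,0,left)
state=R head=6 tape=1010#0[1]0_   (R,1)→(Q,0,left)
state=Q head=5 tape=1010#[0]00_   (Q,0)→(Q,#,left)
state=Q head=4 tape=1010[#]#00_   (Q,#)→(P,1,right)
state=P head=5 tape=10101[#]00_   (P,#)→(Q,0,right)
state=Q head=6 tape=101010[0]0_   (Q,0)→(Q,#,left)
state=Q head=5 tape=10101[0]#0_   (Q,0)→(Q,#,left)
state=Q head=4 tape=1010[1]##0_   (Q,1)→(P,#,right)
state=P head=5 tape=1010#[#]#0_   (P,#)→(Q,0,right)
state=Q head=6 tape=1010#0[#]0_   (Q,#)→(P,1,right)
state=P head=7 tape=1010#01[0]_   (P,0)→(P,#,left)
state=P head=6 tape=1010#0[1]#_   (P,1)→(P,1,right)
state=P head=7 tape=1010#01[#]_   (P,#)→(Q,0,right)
state=Q head=8 tape=1010#010[_]
The non-blank tape span at halt is 1010#010.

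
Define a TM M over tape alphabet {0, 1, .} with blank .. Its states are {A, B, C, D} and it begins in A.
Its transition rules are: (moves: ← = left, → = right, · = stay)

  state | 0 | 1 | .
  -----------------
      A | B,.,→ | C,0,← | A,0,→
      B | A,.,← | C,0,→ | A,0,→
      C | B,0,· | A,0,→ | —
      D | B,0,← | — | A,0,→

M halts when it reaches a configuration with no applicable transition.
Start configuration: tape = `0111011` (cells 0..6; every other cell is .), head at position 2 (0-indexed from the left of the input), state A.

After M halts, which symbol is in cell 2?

.

A | 01[1]1011.   read 1 → write 0, move ←, go to C
C | 0[1]01011.   read 1 → write 0, move →, go to A
A | 00[0]1011.   read 0 → write ., move →, go to B
B | 00.[1]011.   read 1 → write 0, move →, go to C
C | 00.0[0]11.   read 0 → write 0, move ·, go to B
B | 00.0[0]11.   read 0 → write ., move ←, go to A
A | 00.[0].11.   read 0 → write ., move →, go to B
B | 00..[.]11.   read . → write 0, move →, go to A
A | 00..0[1]1.   read 1 → write 0, move ←, go to C
C | 00..[0]01.   read 0 → write 0, move ·, go to B
B | 00..[0]01.   read 0 → write ., move ←, go to A
A | 00.[.].01.   read . → write 0, move →, go to A
A | 00.0[.]01.   read . → write 0, move →, go to A
A | 00.00[0]1.   read 0 → write ., move →, go to B
B | 00.00.[1].   read 1 → write 0, move →, go to C
C | 00.00.0[.]
Cell 2 holds . when M halts.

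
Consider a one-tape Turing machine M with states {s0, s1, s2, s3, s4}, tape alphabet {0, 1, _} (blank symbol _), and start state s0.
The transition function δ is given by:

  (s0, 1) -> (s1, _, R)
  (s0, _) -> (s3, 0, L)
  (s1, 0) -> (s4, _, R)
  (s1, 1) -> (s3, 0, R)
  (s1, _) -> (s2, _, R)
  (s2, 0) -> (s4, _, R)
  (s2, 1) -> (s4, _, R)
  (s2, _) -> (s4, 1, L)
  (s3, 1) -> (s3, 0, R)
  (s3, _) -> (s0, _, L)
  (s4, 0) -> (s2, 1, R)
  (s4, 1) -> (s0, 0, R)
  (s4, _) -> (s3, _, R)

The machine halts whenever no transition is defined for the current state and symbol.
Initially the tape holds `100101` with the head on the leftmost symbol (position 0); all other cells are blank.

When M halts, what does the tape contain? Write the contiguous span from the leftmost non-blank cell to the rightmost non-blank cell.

state=s0 head=0 tape=[1]00101___   (s0,1)→(s1,_,R)
state=s1 head=1 tape=_[0]0101___   (s1,0)→(s4,_,R)
state=s4 head=2 tape=__[0]101___   (s4,0)→(s2,1,R)
state=s2 head=3 tape=__1[1]01___   (s2,1)→(s4,_,R)
state=s4 head=4 tape=__1_[0]1___   (s4,0)→(s2,1,R)
state=s2 head=5 tape=__1_1[1]___   (s2,1)→(s4,_,R)
state=s4 head=6 tape=__1_1_[_]__   (s4,_)→(s3,_,R)
state=s3 head=7 tape=__1_1__[_]_   (s3,_)→(s0,_,L)
state=s0 head=6 tape=__1_1_[_]__   (s0,_)→(s3,0,L)
state=s3 head=5 tape=__1_1[_]0__   (s3,_)→(s0,_,L)
state=s0 head=4 tape=__1_[1]_0__   (s0,1)→(s1,_,R)
state=s1 head=5 tape=__1__[_]0__   (s1,_)→(s2,_,R)
state=s2 head=6 tape=__1___[0]__   (s2,0)→(s4,_,R)
state=s4 head=7 tape=__1____[_]_   (s4,_)→(s3,_,R)
state=s3 head=8 tape=__1_____[_]   (s3,_)→(s0,_,L)
state=s0 head=7 tape=__1____[_]_   (s0,_)→(s3,0,L)
state=s3 head=6 tape=__1___[_]0_   (s3,_)→(s0,_,L)
state=s0 head=5 tape=__1__[_]_0_   (s0,_)→(s3,0,L)
state=s3 head=4 tape=__1_[_]0_0_   (s3,_)→(s0,_,L)
state=s0 head=3 tape=__1[_]_0_0_   (s0,_)→(s3,0,L)
state=s3 head=2 tape=__[1]0_0_0_   (s3,1)→(s3,0,R)
state=s3 head=3 tape=__0[0]_0_0_
The non-blank tape span at halt is 00_0_0.

00_0_0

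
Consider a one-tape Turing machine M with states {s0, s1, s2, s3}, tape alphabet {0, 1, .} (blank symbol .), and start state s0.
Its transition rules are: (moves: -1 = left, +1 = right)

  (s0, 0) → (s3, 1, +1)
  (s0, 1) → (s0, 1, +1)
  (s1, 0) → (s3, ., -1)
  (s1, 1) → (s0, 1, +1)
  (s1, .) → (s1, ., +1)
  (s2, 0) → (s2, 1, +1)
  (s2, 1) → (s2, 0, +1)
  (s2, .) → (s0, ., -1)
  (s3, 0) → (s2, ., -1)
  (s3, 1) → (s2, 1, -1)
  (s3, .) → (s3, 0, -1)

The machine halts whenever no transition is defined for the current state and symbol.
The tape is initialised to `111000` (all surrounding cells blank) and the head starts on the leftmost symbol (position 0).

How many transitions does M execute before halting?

16

state=s0 head=0 tape=[1]11000.   (s0,1)→(s0,1,+1)
state=s0 head=1 tape=1[1]1000.   (s0,1)→(s0,1,+1)
state=s0 head=2 tape=11[1]000.   (s0,1)→(s0,1,+1)
state=s0 head=3 tape=111[0]00.   (s0,0)→(s3,1,+1)
state=s3 head=4 tape=1111[0]0.   (s3,0)→(s2,.,-1)
state=s2 head=3 tape=111[1].0.   (s2,1)→(s2,0,+1)
state=s2 head=4 tape=1110[.]0.   (s2,.)→(s0,.,-1)
state=s0 head=3 tape=111[0].0.   (s0,0)→(s3,1,+1)
state=s3 head=4 tape=1111[.]0.   (s3,.)→(s3,0,-1)
state=s3 head=3 tape=111[1]00.   (s3,1)→(s2,1,-1)
state=s2 head=2 tape=11[1]100.   (s2,1)→(s2,0,+1)
state=s2 head=3 tape=110[1]00.   (s2,1)→(s2,0,+1)
state=s2 head=4 tape=1100[0]0.   (s2,0)→(s2,1,+1)
state=s2 head=5 tape=11001[0].   (s2,0)→(s2,1,+1)
state=s2 head=6 tape=110011[.]   (s2,.)→(s0,.,-1)
state=s0 head=5 tape=11001[1].   (s0,1)→(s0,1,+1)
state=s0 head=6 tape=110011[.]
M halts after 16 transitions.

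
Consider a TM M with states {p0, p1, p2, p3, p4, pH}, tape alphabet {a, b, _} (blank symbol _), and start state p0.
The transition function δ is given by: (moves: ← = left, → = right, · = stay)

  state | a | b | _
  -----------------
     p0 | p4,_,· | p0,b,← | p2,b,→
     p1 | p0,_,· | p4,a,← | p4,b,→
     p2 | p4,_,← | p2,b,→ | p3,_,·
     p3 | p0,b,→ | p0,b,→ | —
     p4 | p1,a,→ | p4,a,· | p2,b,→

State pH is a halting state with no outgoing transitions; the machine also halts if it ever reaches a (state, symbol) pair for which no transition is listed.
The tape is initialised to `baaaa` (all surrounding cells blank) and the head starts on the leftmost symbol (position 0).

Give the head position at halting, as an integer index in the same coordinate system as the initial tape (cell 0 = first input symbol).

6

state=p0 head=0 tape=_[b]aaaa__   (p0,b)→(p0,b,←)
state=p0 head=-1 tape=[_]baaaa__   (p0,_)→(p2,b,→)
state=p2 head=0 tape=b[b]aaaa__   (p2,b)→(p2,b,→)
state=p2 head=1 tape=bb[a]aaa__   (p2,a)→(p4,_,←)
state=p4 head=0 tape=b[b]_aaa__   (p4,b)→(p4,a,·)
state=p4 head=0 tape=b[a]_aaa__   (p4,a)→(p1,a,→)
state=p1 head=1 tape=ba[_]aaa__   (p1,_)→(p4,b,→)
state=p4 head=2 tape=bab[a]aa__   (p4,a)→(p1,a,→)
state=p1 head=3 tape=baba[a]a__   (p1,a)→(p0,_,·)
state=p0 head=3 tape=baba[_]a__   (p0,_)→(p2,b,→)
state=p2 head=4 tape=babab[a]__   (p2,a)→(p4,_,←)
state=p4 head=3 tape=baba[b]___   (p4,b)→(p4,a,·)
state=p4 head=3 tape=baba[a]___   (p4,a)→(p1,a,→)
state=p1 head=4 tape=babaa[_]__   (p1,_)→(p4,b,→)
state=p4 head=5 tape=babaab[_]_   (p4,_)→(p2,b,→)
state=p2 head=6 tape=babaabb[_]   (p2,_)→(p3,_,·)
state=p3 head=6 tape=babaabb[_]
At halt the head is at cell 6.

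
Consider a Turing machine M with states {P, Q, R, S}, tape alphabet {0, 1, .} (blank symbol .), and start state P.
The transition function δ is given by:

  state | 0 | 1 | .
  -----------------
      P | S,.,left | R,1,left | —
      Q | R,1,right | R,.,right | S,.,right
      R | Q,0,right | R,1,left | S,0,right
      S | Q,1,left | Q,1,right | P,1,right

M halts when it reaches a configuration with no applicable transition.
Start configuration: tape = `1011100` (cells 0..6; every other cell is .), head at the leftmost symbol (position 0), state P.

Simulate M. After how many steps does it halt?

P | .[1]011100...   read 1 → write 1, move left, go to R
R | [.]1011100...   read . → write 0, move right, go to S
S | 0[1]011100...   read 1 → write 1, move right, go to Q
Q | 01[0]11100...   read 0 → write 1, move right, go to R
R | 011[1]1100...   read 1 → write 1, move left, go to R
R | 01[1]11100...   read 1 → write 1, move left, go to R
R | 0[1]111100...   read 1 → write 1, move left, go to R
R | [0]1111100...   read 0 → write 0, move right, go to Q
Q | 0[1]111100...   read 1 → write ., move right, go to R
R | 0.[1]11100...   read 1 → write 1, move left, go to R
R | 0[.]111100...   read . → write 0, move right, go to S
S | 00[1]11100...   read 1 → write 1, move right, go to Q
Q | 001[1]1100...   read 1 → write ., move right, go to R
R | 001.[1]100...   read 1 → write 1, move left, go to R
R | 001[.]1100...   read . → write 0, move right, go to S
S | 0010[1]100...   read 1 → write 1, move right, go to Q
Q | 00101[1]00...   read 1 → write ., move right, go to R
R | 00101.[0]0...   read 0 → write 0, move right, go to Q
Q | 00101.0[0]...   read 0 → write 1, move right, go to R
R | 00101.01[.]..   read . → write 0, move right, go to S
S | 00101.010[.].   read . → write 1, move right, go to P
P | 00101.0101[.]
M halts after 21 transitions.

21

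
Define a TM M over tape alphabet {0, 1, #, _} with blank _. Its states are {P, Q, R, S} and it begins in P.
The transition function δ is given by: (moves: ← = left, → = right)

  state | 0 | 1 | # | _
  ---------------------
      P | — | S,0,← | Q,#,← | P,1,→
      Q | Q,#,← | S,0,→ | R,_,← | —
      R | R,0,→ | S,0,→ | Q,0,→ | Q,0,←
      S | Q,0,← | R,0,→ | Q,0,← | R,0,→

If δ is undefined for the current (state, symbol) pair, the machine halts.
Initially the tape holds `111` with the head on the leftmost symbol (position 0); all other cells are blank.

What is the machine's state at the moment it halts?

Q

P | __[1]11_   read 1 → write 0, move ←, go to S
S | _[_]011_   read _ → write 0, move →, go to R
R | _0[0]11_   read 0 → write 0, move →, go to R
R | _00[1]1_   read 1 → write 0, move →, go to S
S | _000[1]_   read 1 → write 0, move →, go to R
R | _0000[_]   read _ → write 0, move ←, go to Q
Q | _000[0]0   read 0 → write #, move ←, go to Q
Q | _00[0]#0   read 0 → write #, move ←, go to Q
Q | _0[0]##0   read 0 → write #, move ←, go to Q
Q | _[0]###0   read 0 → write #, move ←, go to Q
Q | [_]####0
No transition is defined for (Q, _); M halts in state Q.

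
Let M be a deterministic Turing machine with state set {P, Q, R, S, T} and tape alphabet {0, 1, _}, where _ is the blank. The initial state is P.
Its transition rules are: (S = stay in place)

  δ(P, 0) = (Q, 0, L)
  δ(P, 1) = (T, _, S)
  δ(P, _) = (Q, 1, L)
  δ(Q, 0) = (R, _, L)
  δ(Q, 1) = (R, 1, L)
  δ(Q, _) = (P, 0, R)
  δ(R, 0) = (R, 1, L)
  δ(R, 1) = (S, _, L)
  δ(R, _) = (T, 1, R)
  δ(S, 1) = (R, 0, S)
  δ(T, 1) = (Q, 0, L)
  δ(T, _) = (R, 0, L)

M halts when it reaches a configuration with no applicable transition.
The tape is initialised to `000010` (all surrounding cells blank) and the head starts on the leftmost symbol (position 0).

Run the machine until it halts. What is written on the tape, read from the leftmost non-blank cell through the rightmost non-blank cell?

state=P head=0 tape=___[0]00010   (P,0)→(Q,0,L)
state=Q head=-1 tape=__[_]000010   (Q,_)→(P,0,R)
state=P head=0 tape=__0[0]00010   (P,0)→(Q,0,L)
state=Q head=-1 tape=__[0]000010   (Q,0)→(R,_,L)
state=R head=-2 tape=_[_]_000010   (R,_)→(T,1,R)
state=T head=-1 tape=_1[_]000010   (T,_)→(R,0,L)
state=R head=-2 tape=_[1]0000010   (R,1)→(S,_,L)
state=S head=-3 tape=[_]_0000010
The non-blank tape span at halt is 0000010.

0000010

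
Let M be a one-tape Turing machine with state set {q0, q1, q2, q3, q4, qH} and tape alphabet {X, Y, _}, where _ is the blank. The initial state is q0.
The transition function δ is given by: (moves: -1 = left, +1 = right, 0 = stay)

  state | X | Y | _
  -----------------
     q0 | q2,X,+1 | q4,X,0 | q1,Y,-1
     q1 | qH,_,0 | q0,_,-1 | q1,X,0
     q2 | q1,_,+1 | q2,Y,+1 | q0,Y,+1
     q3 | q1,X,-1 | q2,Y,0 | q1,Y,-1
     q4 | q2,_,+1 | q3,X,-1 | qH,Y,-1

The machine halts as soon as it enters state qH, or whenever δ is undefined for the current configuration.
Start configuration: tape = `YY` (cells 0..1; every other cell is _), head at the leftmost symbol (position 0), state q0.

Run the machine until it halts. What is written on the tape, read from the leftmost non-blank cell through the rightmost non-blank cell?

state=q0 head=0 tape=[Y]Y____   (q0,Y)→(q4,X,0)
state=q4 head=0 tape=[X]Y____   (q4,X)→(q2,_,+1)
state=q2 head=1 tape=_[Y]____   (q2,Y)→(q2,Y,+1)
state=q2 head=2 tape=_Y[_]___   (q2,_)→(q0,Y,+1)
state=q0 head=3 tape=_YY[_]__   (q0,_)→(q1,Y,-1)
state=q1 head=2 tape=_Y[Y]Y__   (q1,Y)→(q0,_,-1)
state=q0 head=1 tape=_[Y]_Y__   (q0,Y)→(q4,X,0)
state=q4 head=1 tape=_[X]_Y__   (q4,X)→(q2,_,+1)
state=q2 head=2 tape=__[_]Y__   (q2,_)→(q0,Y,+1)
state=q0 head=3 tape=__Y[Y]__   (q0,Y)→(q4,X,0)
state=q4 head=3 tape=__Y[X]__   (q4,X)→(q2,_,+1)
state=q2 head=4 tape=__Y_[_]_   (q2,_)→(q0,Y,+1)
state=q0 head=5 tape=__Y_Y[_]   (q0,_)→(q1,Y,-1)
state=q1 head=4 tape=__Y_[Y]Y   (q1,Y)→(q0,_,-1)
state=q0 head=3 tape=__Y[_]_Y   (q0,_)→(q1,Y,-1)
state=q1 head=2 tape=__[Y]Y_Y   (q1,Y)→(q0,_,-1)
state=q0 head=1 tape=_[_]_Y_Y   (q0,_)→(q1,Y,-1)
state=q1 head=0 tape=[_]Y_Y_Y   (q1,_)→(q1,X,0)
state=q1 head=0 tape=[X]Y_Y_Y   (q1,X)→(qH,_,0)
state=qH head=0 tape=[_]Y_Y_Y
The non-blank tape span at halt is Y_Y_Y.

Y_Y_Y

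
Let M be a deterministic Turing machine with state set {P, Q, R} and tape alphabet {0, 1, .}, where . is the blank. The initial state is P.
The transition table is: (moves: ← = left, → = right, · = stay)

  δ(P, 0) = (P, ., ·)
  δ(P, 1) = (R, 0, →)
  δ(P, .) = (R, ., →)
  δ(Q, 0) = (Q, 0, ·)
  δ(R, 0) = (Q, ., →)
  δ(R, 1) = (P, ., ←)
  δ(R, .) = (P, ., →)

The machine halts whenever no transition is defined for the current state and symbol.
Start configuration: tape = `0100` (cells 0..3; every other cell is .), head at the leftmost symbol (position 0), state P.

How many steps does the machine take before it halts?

state=P head=0 tape=[0]100.   (P,0)→(P,.,·)
state=P head=0 tape=[.]100.   (P,.)→(R,.,→)
state=R head=1 tape=.[1]00.   (R,1)→(P,.,←)
state=P head=0 tape=[.].00.   (P,.)→(R,.,→)
state=R head=1 tape=.[.]00.   (R,.)→(P,.,→)
state=P head=2 tape=..[0]0.   (P,0)→(P,.,·)
state=P head=2 tape=..[.]0.   (P,.)→(R,.,→)
state=R head=3 tape=...[0].   (R,0)→(Q,.,→)
state=Q head=4 tape=....[.]
M halts after 8 transitions.

8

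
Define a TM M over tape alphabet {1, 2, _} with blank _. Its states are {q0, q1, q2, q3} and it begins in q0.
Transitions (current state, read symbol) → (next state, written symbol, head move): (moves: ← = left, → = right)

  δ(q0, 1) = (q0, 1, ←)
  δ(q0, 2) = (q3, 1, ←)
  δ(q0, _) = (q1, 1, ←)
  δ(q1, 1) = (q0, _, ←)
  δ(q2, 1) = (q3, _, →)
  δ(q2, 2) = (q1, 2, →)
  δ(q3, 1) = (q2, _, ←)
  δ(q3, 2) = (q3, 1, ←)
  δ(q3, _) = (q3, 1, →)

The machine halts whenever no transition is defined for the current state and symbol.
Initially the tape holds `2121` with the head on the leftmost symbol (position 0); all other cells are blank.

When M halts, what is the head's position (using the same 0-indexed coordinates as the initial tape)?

q0 | _[2]121   read 2 → write 1, move ←, go to q3
q3 | [_]1121   read _ → write 1, move →, go to q3
q3 | 1[1]121   read 1 → write _, move ←, go to q2
q2 | [1]_121   read 1 → write _, move →, go to q3
q3 | _[_]121   read _ → write 1, move →, go to q3
q3 | _1[1]21   read 1 → write _, move ←, go to q2
q2 | _[1]_21   read 1 → write _, move →, go to q3
q3 | __[_]21   read _ → write 1, move →, go to q3
q3 | __1[2]1   read 2 → write 1, move ←, go to q3
q3 | __[1]11   read 1 → write _, move ←, go to q2
q2 | _[_]_11
At halt the head is at cell 0.

0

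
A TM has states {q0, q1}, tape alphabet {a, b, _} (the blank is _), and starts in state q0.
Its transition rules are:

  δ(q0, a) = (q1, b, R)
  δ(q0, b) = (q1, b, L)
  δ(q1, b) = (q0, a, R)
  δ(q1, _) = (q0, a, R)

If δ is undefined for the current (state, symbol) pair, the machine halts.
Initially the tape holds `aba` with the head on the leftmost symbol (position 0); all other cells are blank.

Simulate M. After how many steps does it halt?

4

state=q0 head=0 tape=[a]ba__   (q0,a)→(q1,b,R)
state=q1 head=1 tape=b[b]a__   (q1,b)→(q0,a,R)
state=q0 head=2 tape=ba[a]__   (q0,a)→(q1,b,R)
state=q1 head=3 tape=bab[_]_   (q1,_)→(q0,a,R)
state=q0 head=4 tape=baba[_]
M halts after 4 transitions.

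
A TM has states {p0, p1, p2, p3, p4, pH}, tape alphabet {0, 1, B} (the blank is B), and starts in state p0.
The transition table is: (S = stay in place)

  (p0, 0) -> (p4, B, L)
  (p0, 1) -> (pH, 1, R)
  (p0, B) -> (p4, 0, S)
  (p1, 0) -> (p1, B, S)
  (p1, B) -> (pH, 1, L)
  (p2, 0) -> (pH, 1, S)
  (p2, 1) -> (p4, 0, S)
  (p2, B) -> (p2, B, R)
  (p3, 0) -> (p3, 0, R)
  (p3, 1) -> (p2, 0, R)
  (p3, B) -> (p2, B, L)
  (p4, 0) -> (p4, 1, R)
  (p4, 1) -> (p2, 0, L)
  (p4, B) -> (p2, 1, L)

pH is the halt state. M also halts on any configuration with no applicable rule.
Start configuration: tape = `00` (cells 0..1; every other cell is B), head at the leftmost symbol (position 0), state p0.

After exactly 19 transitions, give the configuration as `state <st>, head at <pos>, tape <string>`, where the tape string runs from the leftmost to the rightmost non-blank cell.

p0 | BB[0]0B   read 0 → write B, move L, go to p4
p4 | B[B]B0B   read B → write 1, move L, go to p2
p2 | [B]1B0B   read B → write B, move R, go to p2
p2 | B[1]B0B   read 1 → write 0, move S, go to p4
p4 | B[0]B0B   read 0 → write 1, move R, go to p4
p4 | B1[B]0B   read B → write 1, move L, go to p2
p2 | B[1]10B   read 1 → write 0, move S, go to p4
p4 | B[0]10B   read 0 → write 1, move R, go to p4
p4 | B1[1]0B   read 1 → write 0, move L, go to p2
p2 | B[1]00B   read 1 → write 0, move S, go to p4
p4 | B[0]00B   read 0 → write 1, move R, go to p4
p4 | B1[0]0B   read 0 → write 1, move R, go to p4
p4 | B11[0]B   read 0 → write 1, move R, go to p4
p4 | B111[B]   read B → write 1, move L, go to p2
p2 | B11[1]1   read 1 → write 0, move S, go to p4
p4 | B11[0]1   read 0 → write 1, move R, go to p4
p4 | B111[1]   read 1 → write 0, move L, go to p2
p2 | B11[1]0   read 1 → write 0, move S, go to p4
p4 | B11[0]0   read 0 → write 1, move R, go to p4
p4 | B111[0]
After 19 steps: state p4, head at 2, tape 1110.

state p4, head at 2, tape 1110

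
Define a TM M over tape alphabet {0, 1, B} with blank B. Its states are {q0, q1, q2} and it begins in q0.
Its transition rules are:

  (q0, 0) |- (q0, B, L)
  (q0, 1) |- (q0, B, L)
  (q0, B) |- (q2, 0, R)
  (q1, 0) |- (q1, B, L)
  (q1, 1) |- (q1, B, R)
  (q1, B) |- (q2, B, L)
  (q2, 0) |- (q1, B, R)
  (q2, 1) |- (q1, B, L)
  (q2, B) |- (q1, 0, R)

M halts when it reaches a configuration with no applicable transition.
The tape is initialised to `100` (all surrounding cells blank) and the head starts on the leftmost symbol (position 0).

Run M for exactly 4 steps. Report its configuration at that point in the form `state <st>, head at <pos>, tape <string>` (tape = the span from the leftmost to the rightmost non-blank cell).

state q1, head at 0, tape 00B0

state=q0 head=0 tape=B[1]00   (q0,1)→(q0,B,L)
state=q0 head=-1 tape=[B]B00   (q0,B)→(q2,0,R)
state=q2 head=0 tape=0[B]00   (q2,B)→(q1,0,R)
state=q1 head=1 tape=00[0]0   (q1,0)→(q1,B,L)
state=q1 head=0 tape=0[0]B0
After 4 steps: state q1, head at 0, tape 00B0.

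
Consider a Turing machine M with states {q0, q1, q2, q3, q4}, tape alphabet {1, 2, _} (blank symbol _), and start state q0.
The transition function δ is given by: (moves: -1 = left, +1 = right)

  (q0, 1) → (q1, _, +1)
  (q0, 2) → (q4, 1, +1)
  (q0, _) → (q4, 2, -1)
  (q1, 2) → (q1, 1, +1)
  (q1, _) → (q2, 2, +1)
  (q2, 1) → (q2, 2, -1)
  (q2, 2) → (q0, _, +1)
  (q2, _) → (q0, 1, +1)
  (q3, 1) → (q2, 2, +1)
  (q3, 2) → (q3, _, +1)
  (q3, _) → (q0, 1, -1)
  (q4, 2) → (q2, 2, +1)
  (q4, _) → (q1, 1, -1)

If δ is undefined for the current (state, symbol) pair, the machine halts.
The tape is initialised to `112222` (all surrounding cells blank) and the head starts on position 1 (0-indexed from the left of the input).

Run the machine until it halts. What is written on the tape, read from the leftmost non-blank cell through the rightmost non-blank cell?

1_1111212

q0 | 1[1]2222___   read 1 → write _, move +1, go to q1
q1 | 1_[2]222___   read 2 → write 1, move +1, go to q1
q1 | 1_1[2]22___   read 2 → write 1, move +1, go to q1
q1 | 1_11[2]2___   read 2 → write 1, move +1, go to q1
q1 | 1_111[2]___   read 2 → write 1, move +1, go to q1
q1 | 1_1111[_]__   read _ → write 2, move +1, go to q2
q2 | 1_11112[_]_   read _ → write 1, move +1, go to q0
q0 | 1_111121[_]   read _ → write 2, move -1, go to q4
q4 | 1_11112[1]2
The non-blank tape span at halt is 1_1111212.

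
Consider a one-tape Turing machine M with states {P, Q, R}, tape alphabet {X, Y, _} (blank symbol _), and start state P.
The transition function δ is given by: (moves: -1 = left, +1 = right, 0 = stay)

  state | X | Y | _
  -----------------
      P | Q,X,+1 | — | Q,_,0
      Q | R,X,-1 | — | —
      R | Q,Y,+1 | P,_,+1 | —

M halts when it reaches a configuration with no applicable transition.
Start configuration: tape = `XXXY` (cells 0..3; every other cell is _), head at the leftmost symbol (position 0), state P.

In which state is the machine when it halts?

P | [X]XXY   read X → write X, move +1, go to Q
Q | X[X]XY   read X → write X, move -1, go to R
R | [X]XXY   read X → write Y, move +1, go to Q
Q | Y[X]XY   read X → write X, move -1, go to R
R | [Y]XXY   read Y → write _, move +1, go to P
P | _[X]XY   read X → write X, move +1, go to Q
Q | _X[X]Y   read X → write X, move -1, go to R
R | _[X]XY   read X → write Y, move +1, go to Q
Q | _Y[X]Y   read X → write X, move -1, go to R
R | _[Y]XY   read Y → write _, move +1, go to P
P | __[X]Y   read X → write X, move +1, go to Q
Q | __X[Y]
No transition is defined for (Q, Y); M halts in state Q.

Q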